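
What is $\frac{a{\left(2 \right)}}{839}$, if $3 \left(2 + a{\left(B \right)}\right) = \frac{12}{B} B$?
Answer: $\frac{2}{839} \approx 0.0023838$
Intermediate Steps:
$a{\left(B \right)} = 2$ ($a{\left(B \right)} = -2 + \frac{\frac{12}{B} B}{3} = -2 + \frac{1}{3} \cdot 12 = -2 + 4 = 2$)
$\frac{a{\left(2 \right)}}{839} = \frac{2}{839}$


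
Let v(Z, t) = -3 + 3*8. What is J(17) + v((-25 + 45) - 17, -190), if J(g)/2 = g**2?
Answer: 599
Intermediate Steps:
v(Z, t) = 21 (v(Z, t) = -3 + 24 = 21)
J(g) = 2*g**2
J(17) + v((-25 + 45) - 17, -190) = 2*17**2 + 21 = 2*289 + 21 = 578 + 21 = 599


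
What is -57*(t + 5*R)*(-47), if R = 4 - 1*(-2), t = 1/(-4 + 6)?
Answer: 163419/2 ≈ 81710.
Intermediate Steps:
t = ½ (t = 1/2 = ½ ≈ 0.50000)
R = 6 (R = 4 + 2 = 6)
-57*(t + 5*R)*(-47) = -57*(½ + 5*6)*(-47) = -57*(½ + 30)*(-47) = -57*61/2*(-47) = -3477/2*(-47) = 163419/2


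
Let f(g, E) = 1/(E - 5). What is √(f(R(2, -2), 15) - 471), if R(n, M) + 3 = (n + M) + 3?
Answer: I*√47090/10 ≈ 21.7*I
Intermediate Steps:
R(n, M) = M + n (R(n, M) = -3 + ((n + M) + 3) = -3 + ((M + n) + 3) = -3 + (3 + M + n) = M + n)
f(g, E) = 1/(-5 + E)
√(f(R(2, -2), 15) - 471) = √(1/(-5 + 15) - 471) = √(1/10 - 471) = √(⅒ - 471) = √(-4709/10) = I*√47090/10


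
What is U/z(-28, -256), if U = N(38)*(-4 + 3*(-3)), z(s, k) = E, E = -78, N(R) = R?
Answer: 19/3 ≈ 6.3333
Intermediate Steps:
z(s, k) = -78
U = -494 (U = 38*(-4 + 3*(-3)) = 38*(-4 - 9) = 38*(-13) = -494)
U/z(-28, -256) = -494/(-78) = -494*(-1/78) = 19/3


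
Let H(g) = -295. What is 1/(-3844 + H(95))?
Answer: -1/4139 ≈ -0.00024160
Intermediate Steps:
1/(-3844 + H(95)) = 1/(-3844 - 295) = 1/(-4139) = -1/4139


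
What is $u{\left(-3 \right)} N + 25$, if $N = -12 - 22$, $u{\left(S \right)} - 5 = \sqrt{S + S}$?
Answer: $-145 - 34 i \sqrt{6} \approx -145.0 - 83.283 i$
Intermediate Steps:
$u{\left(S \right)} = 5 + \sqrt{2} \sqrt{S}$ ($u{\left(S \right)} = 5 + \sqrt{S + S} = 5 + \sqrt{2 S} = 5 + \sqrt{2} \sqrt{S}$)
$N = -34$ ($N = -12 - 22 = -34$)
$u{\left(-3 \right)} N + 25 = \left(5 + \sqrt{2} \sqrt{-3}\right) \left(-34\right) + 25 = \left(5 + \sqrt{2} i \sqrt{3}\right) \left(-34\right) + 25 = \left(5 + i \sqrt{6}\right) \left(-34\right) + 25 = \left(-170 - 34 i \sqrt{6}\right) + 25 = -145 - 34 i \sqrt{6}$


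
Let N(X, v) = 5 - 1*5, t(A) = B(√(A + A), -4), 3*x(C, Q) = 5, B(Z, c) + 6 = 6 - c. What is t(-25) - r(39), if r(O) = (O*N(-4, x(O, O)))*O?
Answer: 4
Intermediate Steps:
B(Z, c) = -c (B(Z, c) = -6 + (6 - c) = -c)
x(C, Q) = 5/3 (x(C, Q) = (⅓)*5 = 5/3)
t(A) = 4 (t(A) = -1*(-4) = 4)
N(X, v) = 0 (N(X, v) = 5 - 5 = 0)
r(O) = 0 (r(O) = (O*0)*O = 0*O = 0)
t(-25) - r(39) = 4 - 1*0 = 4 + 0 = 4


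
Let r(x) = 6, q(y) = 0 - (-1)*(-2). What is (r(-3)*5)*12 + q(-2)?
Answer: 358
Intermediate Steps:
q(y) = -2 (q(y) = 0 - 1*2 = 0 - 2 = -2)
(r(-3)*5)*12 + q(-2) = (6*5)*12 - 2 = 30*12 - 2 = 360 - 2 = 358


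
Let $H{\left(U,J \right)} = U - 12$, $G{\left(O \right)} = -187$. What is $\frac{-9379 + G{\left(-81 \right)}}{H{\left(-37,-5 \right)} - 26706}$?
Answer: $\frac{9566}{26755} \approx 0.35754$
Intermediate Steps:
$H{\left(U,J \right)} = -12 + U$
$\frac{-9379 + G{\left(-81 \right)}}{H{\left(-37,-5 \right)} - 26706} = \frac{-9379 - 187}{\left(-12 - 37\right) - 26706} = - \frac{9566}{-49 - 26706} = - \frac{9566}{-26755} = \left(-9566\right) \left(- \frac{1}{26755}\right) = \frac{9566}{26755}$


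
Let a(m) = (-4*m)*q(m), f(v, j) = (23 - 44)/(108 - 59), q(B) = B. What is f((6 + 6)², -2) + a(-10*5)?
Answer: -70003/7 ≈ -10000.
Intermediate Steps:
f(v, j) = -3/7 (f(v, j) = -21/49 = -21*1/49 = -3/7)
a(m) = -4*m² (a(m) = (-4*m)*m = -4*m²)
f((6 + 6)², -2) + a(-10*5) = -3/7 - 4*(-10*5)² = -3/7 - 4*(-50)² = -3/7 - 4*2500 = -3/7 - 10000 = -70003/7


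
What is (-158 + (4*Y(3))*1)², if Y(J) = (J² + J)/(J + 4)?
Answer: 1119364/49 ≈ 22844.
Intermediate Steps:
Y(J) = (J + J²)/(4 + J)
(-158 + (4*Y(3))*1)² = (-158 + (4*(3*(1 + 3)/(4 + 3)))*1)² = (-158 + (4*(3*4/7))*1)² = (-158 + (4*(3*(⅐)*4))*1)² = (-158 + (4*(12/7))*1)² = (-158 + (48/7)*1)² = (-158 + 48/7)² = (-1058/7)² = 1119364/49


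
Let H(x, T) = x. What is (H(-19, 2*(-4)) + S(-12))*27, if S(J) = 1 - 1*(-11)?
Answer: -189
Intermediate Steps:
S(J) = 12 (S(J) = 1 + 11 = 12)
(H(-19, 2*(-4)) + S(-12))*27 = (-19 + 12)*27 = -7*27 = -189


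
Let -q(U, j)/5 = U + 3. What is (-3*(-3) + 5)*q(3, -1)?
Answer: -420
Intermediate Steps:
q(U, j) = -15 - 5*U (q(U, j) = -5*(U + 3) = -5*(3 + U) = -15 - 5*U)
(-3*(-3) + 5)*q(3, -1) = (-3*(-3) + 5)*(-15 - 5*3) = (9 + 5)*(-15 - 15) = 14*(-30) = -420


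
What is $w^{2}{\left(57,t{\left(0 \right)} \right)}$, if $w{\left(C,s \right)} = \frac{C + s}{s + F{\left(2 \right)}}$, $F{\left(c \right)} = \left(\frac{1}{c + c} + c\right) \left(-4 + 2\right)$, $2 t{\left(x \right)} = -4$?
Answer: $\frac{12100}{169} \approx 71.598$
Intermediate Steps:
$t{\left(x \right)} = -2$ ($t{\left(x \right)} = \frac{1}{2} \left(-4\right) = -2$)
$F{\left(c \right)} = - \frac{1}{c} - 2 c$ ($F{\left(c \right)} = \left(\frac{1}{2 c} + c\right) \left(-2\right) = \left(c + \frac{1}{2 c}\right) \left(-2\right) = - \frac{1}{c} - 2 c$)
$w{\left(C,s \right)} = \frac{C + s}{- \frac{9}{2} + s}$ ($w{\left(C,s \right)} = \frac{C + s}{s - \frac{9}{2}} = \frac{C + s}{- \frac{9}{2} + s}$)
$w^{2}{\left(57,t{\left(0 \right)} \right)} = \left(\frac{2 \left(57 - 2\right)}{-9 + 2 \left(-2\right)}\right)^{2} = \left(2 \frac{1}{-9 - 4} \cdot 55\right)^{2} = \left(2 \frac{1}{-13} \cdot 55\right)^{2} = \left(2 \left(- \frac{1}{13}\right) 55\right)^{2} = \left(- \frac{110}{13}\right)^{2} = \frac{12100}{169}$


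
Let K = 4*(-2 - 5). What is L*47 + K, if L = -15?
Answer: -733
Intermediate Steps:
K = -28 (K = 4*(-7) = -28)
L*47 + K = -15*47 - 28 = -705 - 28 = -733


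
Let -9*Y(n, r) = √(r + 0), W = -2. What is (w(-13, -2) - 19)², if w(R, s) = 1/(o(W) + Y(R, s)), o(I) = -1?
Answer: 2*(-15839*I + 3420*√2)/(-79*I + 18*√2) ≈ 399.01 - 6.1265*I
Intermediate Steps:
Y(n, r) = -√r/9 (Y(n, r) = -√(r + 0)/9 = -√r/9)
w(R, s) = 1/(-1 - √s/9)
(w(-13, -2) - 19)² = (-9/(9 + √(-2)) - 19)² = (-9/(9 + I*√2) - 19)² = (-19 - 9/(9 + I*√2))²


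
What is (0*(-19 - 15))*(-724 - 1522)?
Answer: 0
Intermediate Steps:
(0*(-19 - 15))*(-724 - 1522) = (0*(-34))*(-2246) = 0*(-2246) = 0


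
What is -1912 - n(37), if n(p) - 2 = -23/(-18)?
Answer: -34475/18 ≈ -1915.3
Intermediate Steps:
n(p) = 59/18 (n(p) = 2 - 23/(-18) = 2 - 23*(-1/18) = 2 + 23/18 = 59/18)
-1912 - n(37) = -1912 - 1*59/18 = -1912 - 59/18 = -34475/18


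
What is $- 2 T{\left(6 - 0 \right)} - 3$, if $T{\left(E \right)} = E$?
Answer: $-15$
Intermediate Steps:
$- 2 T{\left(6 - 0 \right)} - 3 = - 2 \left(6 - 0\right) - 3 = - 2 \left(6 + 0\right) - 3 = \left(-2\right) 6 - 3 = -12 - 3 = -15$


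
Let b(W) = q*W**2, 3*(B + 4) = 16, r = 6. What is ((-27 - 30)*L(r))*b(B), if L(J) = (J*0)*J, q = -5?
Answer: 0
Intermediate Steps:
B = 4/3 (B = -4 + (1/3)*16 = -4 + 16/3 = 4/3 ≈ 1.3333)
L(J) = 0 (L(J) = 0*J = 0)
b(W) = -5*W**2
((-27 - 30)*L(r))*b(B) = ((-27 - 30)*0)*(-5*(4/3)**2) = (-57*0)*(-5*16/9) = 0*(-80/9) = 0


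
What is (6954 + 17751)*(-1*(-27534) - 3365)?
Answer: 597095145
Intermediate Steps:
(6954 + 17751)*(-1*(-27534) - 3365) = 24705*(27534 - 3365) = 24705*24169 = 597095145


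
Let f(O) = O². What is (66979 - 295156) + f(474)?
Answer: -3501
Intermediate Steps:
(66979 - 295156) + f(474) = (66979 - 295156) + 474² = -228177 + 224676 = -3501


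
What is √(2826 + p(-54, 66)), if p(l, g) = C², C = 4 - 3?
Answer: √2827 ≈ 53.170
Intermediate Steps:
C = 1
p(l, g) = 1 (p(l, g) = 1² = 1)
√(2826 + p(-54, 66)) = √(2826 + 1) = √2827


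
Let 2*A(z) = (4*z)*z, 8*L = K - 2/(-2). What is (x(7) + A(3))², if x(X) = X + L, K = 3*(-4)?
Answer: 35721/64 ≈ 558.14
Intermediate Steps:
K = -12
L = -11/8 (L = (-12 - 2/(-2))/8 = (-12 - 2*(-1)/2)/8 = (-12 - 1*(-1))/8 = (-12 + 1)/8 = (⅛)*(-11) = -11/8 ≈ -1.3750)
A(z) = 2*z² (A(z) = ((4*z)*z)/2 = (4*z²)/2 = 2*z²)
x(X) = -11/8 + X (x(X) = X - 11/8 = -11/8 + X)
(x(7) + A(3))² = ((-11/8 + 7) + 2*3²)² = (45/8 + 2*9)² = (45/8 + 18)² = (189/8)² = 35721/64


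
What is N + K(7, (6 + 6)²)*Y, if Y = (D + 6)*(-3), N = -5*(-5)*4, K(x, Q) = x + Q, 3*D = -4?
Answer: -2014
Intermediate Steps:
D = -4/3 (D = (⅓)*(-4) = -4/3 ≈ -1.3333)
K(x, Q) = Q + x
N = 100 (N = 25*4 = 100)
Y = -14 (Y = (-4/3 + 6)*(-3) = (14/3)*(-3) = -14)
N + K(7, (6 + 6)²)*Y = 100 + ((6 + 6)² + 7)*(-14) = 100 + (12² + 7)*(-14) = 100 + (144 + 7)*(-14) = 100 + 151*(-14) = 100 - 2114 = -2014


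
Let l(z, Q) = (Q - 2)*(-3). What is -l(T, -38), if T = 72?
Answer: -120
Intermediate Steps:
l(z, Q) = 6 - 3*Q (l(z, Q) = (-2 + Q)*(-3) = 6 - 3*Q)
-l(T, -38) = -(6 - 3*(-38)) = -(6 + 114) = -1*120 = -120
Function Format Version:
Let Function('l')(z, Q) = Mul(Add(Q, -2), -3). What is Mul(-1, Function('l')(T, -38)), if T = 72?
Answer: -120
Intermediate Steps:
Function('l')(z, Q) = Add(6, Mul(-3, Q)) (Function('l')(z, Q) = Mul(Add(-2, Q), -3) = Add(6, Mul(-3, Q)))
Mul(-1, Function('l')(T, -38)) = Mul(-1, Add(6, Mul(-3, -38))) = Mul(-1, Add(6, 114)) = Mul(-1, 120) = -120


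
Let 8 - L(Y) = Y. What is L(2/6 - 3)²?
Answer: 1024/9 ≈ 113.78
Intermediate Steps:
L(Y) = 8 - Y
L(2/6 - 3)² = (8 - (2/6 - 3))² = (8 - (2*(⅙) - 3))² = (8 - (⅓ - 3))² = (8 - 1*(-8/3))² = (8 + 8/3)² = (32/3)² = 1024/9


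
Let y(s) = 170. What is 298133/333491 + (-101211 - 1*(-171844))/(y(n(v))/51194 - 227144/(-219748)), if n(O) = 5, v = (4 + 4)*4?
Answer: 33124663764159723338/486303541826517 ≈ 68115.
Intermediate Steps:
v = 32 (v = 8*4 = 32)
298133/333491 + (-101211 - 1*(-171844))/(y(n(v))/51194 - 227144/(-219748)) = 298133/333491 + (-101211 - 1*(-171844))/(170/51194 - 227144/(-219748)) = 298133*(1/333491) + (-101211 + 171844)/(170*(1/51194) - 227144*(-1/219748)) = 298133/333491 + 70633/(85/25597 + 56786/54937) = 298133/333491 + 70633/(1458220887/1406222389) = 298133/333491 + 70633*(1406222389/1458220887) = 298133/333491 + 99325706002237/1458220887 = 33124663764159723338/486303541826517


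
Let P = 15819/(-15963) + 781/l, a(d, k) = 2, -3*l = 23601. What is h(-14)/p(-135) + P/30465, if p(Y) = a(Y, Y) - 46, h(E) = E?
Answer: 8925915724661/28056033560610 ≈ 0.31815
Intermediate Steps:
l = -7867 (l = -⅓*23601 = -7867)
P = -45638392/41860307 (P = 15819/(-15963) + 781/(-7867) = 15819*(-1/15963) + 781*(-1/7867) = -5273/5321 - 781/7867 = -45638392/41860307 ≈ -1.0903)
p(Y) = -44 (p(Y) = 2 - 46 = -44)
h(-14)/p(-135) + P/30465 = -14/(-44) - 45638392/41860307/30465 = -14*(-1/44) - 45638392/41860307*1/30465 = 7/22 - 45638392/1275274252755 = 8925915724661/28056033560610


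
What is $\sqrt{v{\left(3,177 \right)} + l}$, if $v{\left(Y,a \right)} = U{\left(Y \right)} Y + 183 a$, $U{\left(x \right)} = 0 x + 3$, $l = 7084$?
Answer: $2 \sqrt{9871} \approx 198.71$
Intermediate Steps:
$U{\left(x \right)} = 3$ ($U{\left(x \right)} = 0 + 3 = 3$)
$v{\left(Y,a \right)} = 3 Y + 183 a$
$\sqrt{v{\left(3,177 \right)} + l} = \sqrt{\left(3 \cdot 3 + 183 \cdot 177\right) + 7084} = \sqrt{\left(9 + 32391\right) + 7084} = \sqrt{32400 + 7084} = \sqrt{39484} = 2 \sqrt{9871}$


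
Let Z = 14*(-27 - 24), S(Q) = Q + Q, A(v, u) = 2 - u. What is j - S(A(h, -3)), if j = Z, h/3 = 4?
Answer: -724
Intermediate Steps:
h = 12 (h = 3*4 = 12)
S(Q) = 2*Q
Z = -714 (Z = 14*(-51) = -714)
j = -714
j - S(A(h, -3)) = -714 - 2*(2 - 1*(-3)) = -714 - 2*(2 + 3) = -714 - 2*5 = -714 - 1*10 = -714 - 10 = -724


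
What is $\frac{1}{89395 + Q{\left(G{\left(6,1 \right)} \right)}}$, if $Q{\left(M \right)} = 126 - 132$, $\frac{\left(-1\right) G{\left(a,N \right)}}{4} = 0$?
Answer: $\frac{1}{89389} \approx 1.1187 \cdot 10^{-5}$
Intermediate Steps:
$G{\left(a,N \right)} = 0$ ($G{\left(a,N \right)} = \left(-4\right) 0 = 0$)
$Q{\left(M \right)} = -6$
$\frac{1}{89395 + Q{\left(G{\left(6,1 \right)} \right)}} = \frac{1}{89395 - 6} = \frac{1}{89389}$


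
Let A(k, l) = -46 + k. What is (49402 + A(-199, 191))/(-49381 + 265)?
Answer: -49157/49116 ≈ -1.0008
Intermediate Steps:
(49402 + A(-199, 191))/(-49381 + 265) = (49402 + (-46 - 199))/(-49381 + 265) = (49402 - 245)/(-49116) = 49157*(-1/49116) = -49157/49116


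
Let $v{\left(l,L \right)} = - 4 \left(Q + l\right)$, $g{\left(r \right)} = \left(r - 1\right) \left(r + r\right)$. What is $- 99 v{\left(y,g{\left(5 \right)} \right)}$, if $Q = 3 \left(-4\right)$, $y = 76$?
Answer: $25344$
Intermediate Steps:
$Q = -12$
$g{\left(r \right)} = 2 r \left(-1 + r\right)$ ($g{\left(r \right)} = \left(-1 + r\right) 2 r = 2 r \left(-1 + r\right)$)
$v{\left(l,L \right)} = 48 - 4 l$ ($v{\left(l,L \right)} = - 4 \left(-12 + l\right) = 48 - 4 l$)
$- 99 v{\left(y,g{\left(5 \right)} \right)} = - 99 \left(48 - 304\right) = \left(-99\right) \left(-256\right) = 25344$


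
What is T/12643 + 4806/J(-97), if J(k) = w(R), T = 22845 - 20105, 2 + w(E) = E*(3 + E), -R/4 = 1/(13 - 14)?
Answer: 30416749/164359 ≈ 185.06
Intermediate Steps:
R = 4 (R = -4/(13 - 14) = -4/(-1) = -4*(-1) = 4)
w(E) = -2 + E*(3 + E)
T = 2740
J(k) = 26 (J(k) = -2 + 4**2 + 3*4 = -2 + 16 + 12 = 26)
T/12643 + 4806/J(-97) = 2740/12643 + 4806/26 = 2740*(1/12643) + 4806*(1/26) = 2740/12643 + 2403/13 = 30416749/164359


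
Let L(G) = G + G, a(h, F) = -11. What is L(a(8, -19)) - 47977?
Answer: -47999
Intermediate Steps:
L(G) = 2*G
L(a(8, -19)) - 47977 = 2*(-11) - 47977 = -22 - 47977 = -47999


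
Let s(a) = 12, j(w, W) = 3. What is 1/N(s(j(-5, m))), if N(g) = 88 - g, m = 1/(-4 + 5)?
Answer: 1/76 ≈ 0.013158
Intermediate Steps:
m = 1 (m = 1/1 = 1)
1/N(s(j(-5, m))) = 1/(88 - 1*12) = 1/(88 - 12) = 1/76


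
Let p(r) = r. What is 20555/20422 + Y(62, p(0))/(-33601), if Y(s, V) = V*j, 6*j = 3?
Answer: 20555/20422 ≈ 1.0065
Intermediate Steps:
j = ½ (j = (⅙)*3 = ½ ≈ 0.50000)
Y(s, V) = V/2 (Y(s, V) = V*(½) = V/2)
20555/20422 + Y(62, p(0))/(-33601) = 20555/20422 + ((½)*0)/(-33601) = 20555*(1/20422) + 0*(-1/33601) = 20555/20422 + 0 = 20555/20422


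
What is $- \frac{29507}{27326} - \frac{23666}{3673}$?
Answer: $- \frac{755076327}{100368398} \approx -7.523$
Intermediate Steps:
$- \frac{29507}{27326} - \frac{23666}{3673} = - \frac{755076327}{100368398}$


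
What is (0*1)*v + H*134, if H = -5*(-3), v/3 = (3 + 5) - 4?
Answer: 2010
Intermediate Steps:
v = 12 (v = 3*((3 + 5) - 4) = 3*(8 - 4) = 3*4 = 12)
H = 15
(0*1)*v + H*134 = (0*1)*12 + 15*134 = 0*12 + 2010 = 0 + 2010 = 2010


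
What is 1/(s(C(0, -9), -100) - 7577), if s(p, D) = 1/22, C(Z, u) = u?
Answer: -22/166693 ≈ -0.00013198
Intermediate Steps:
s(p, D) = 1/22
1/(s(C(0, -9), -100) - 7577) = 1/(1/22 - 7577) = 1/(-166693/22) = -22/166693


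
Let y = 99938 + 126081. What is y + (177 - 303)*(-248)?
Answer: 257267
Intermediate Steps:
y = 226019
y + (177 - 303)*(-248) = 226019 + (177 - 303)*(-248) = 226019 - 126*(-248) = 226019 + 31248 = 257267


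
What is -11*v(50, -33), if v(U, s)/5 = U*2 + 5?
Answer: -5775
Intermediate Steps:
v(U, s) = 25 + 10*U (v(U, s) = 5*(U*2 + 5) = 5*(2*U + 5) = 5*(5 + 2*U) = 25 + 10*U)
-11*v(50, -33) = -11*(25 + 10*50) = -11*(25 + 500) = -11*525 = -5775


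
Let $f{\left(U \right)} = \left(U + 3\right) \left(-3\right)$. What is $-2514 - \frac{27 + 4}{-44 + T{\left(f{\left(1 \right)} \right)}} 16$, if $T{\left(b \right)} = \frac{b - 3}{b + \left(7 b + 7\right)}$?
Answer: $- \frac{9762970}{3901} \approx -2502.7$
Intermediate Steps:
$f{\left(U \right)} = -9 - 3 U$ ($f{\left(U \right)} = \left(3 + U\right) \left(-3\right) = -9 - 3 U$)
$T{\left(b \right)} = \frac{-3 + b}{7 + 8 b}$ ($T{\left(b \right)} = \frac{-3 + b}{b + \left(7 + 7 b\right)} = \frac{-3 + b}{7 + 8 b}$)
$-2514 - \frac{27 + 4}{-44 + T{\left(f{\left(1 \right)} \right)}} 16 = -2514 - \frac{27 + 4}{-44 + \frac{-3 - 12}{7 + 8 \left(-9 - 3\right)}} 16 = -2514 - \frac{31}{-44 + \frac{-3 - 12}{7 + 8 \left(-9 - 3\right)}} 16 = -2514 - \frac{31}{-44 + \frac{-3 - 12}{7 + 8 \left(-12\right)}} 16 = -2514 - \frac{31}{-44 + \frac{1}{7 - 96} \left(-15\right)} 16 = -2514 - \frac{31}{-44 + \frac{1}{-89} \left(-15\right)} 16 = -2514 - \frac{31}{-44 - - \frac{15}{89}} \cdot 16 = -2514 - \frac{31}{-44 + \frac{15}{89}} \cdot 16 = -2514 - \frac{31}{- \frac{3901}{89}} \cdot 16 = -2514 - 31 \left(- \frac{89}{3901}\right) 16 = -2514 - \left(- \frac{2759}{3901}\right) 16 = -2514 - - \frac{44144}{3901} = -2514 + \frac{44144}{3901} = - \frac{9762970}{3901}$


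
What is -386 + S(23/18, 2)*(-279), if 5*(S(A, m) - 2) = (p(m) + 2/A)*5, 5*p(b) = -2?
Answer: -145946/115 ≈ -1269.1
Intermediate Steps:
p(b) = -2/5 (p(b) = (1/5)*(-2) = -2/5)
S(A, m) = 8/5 + 2/A (S(A, m) = 2 + ((-2/5 + 2/A)*5)/5 = 2 + (-2 + 10/A)/5 = 2 + (-2/5 + 2/A) = 8/5 + 2/A)
-386 + S(23/18, 2)*(-279) = -386 + (8/5 + 2/((23/18)))*(-279) = -386 + (8/5 + 2/((23*(1/18))))*(-279) = -386 + (8/5 + 2/(23/18))*(-279) = -386 + (8/5 + 2*(18/23))*(-279) = -386 + (8/5 + 36/23)*(-279) = -386 + (364/115)*(-279) = -386 - 101556/115 = -145946/115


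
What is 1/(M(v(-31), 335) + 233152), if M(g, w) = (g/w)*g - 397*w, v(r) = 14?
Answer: 335/33552791 ≈ 9.9843e-6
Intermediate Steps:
M(g, w) = -397*w + g²/w (M(g, w) = g²/w - 397*w = -397*w + g²/w)
1/(M(v(-31), 335) + 233152) = 1/((-397*335 + 14²/335) + 233152) = 1/((-132995 + 196*(1/335)) + 233152) = 1/((-132995 + 196/335) + 233152) = 1/(-44553129/335 + 233152) = 1/(33552791/335) = 335/33552791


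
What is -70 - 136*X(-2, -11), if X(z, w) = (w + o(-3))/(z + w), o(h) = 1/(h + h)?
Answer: -7286/39 ≈ -186.82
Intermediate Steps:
o(h) = 1/(2*h)
X(z, w) = (-1/6 + w)/(w + z) (X(z, w) = (w + (1/2)/(-3))/(z + w) = (w + (1/2)*(-1/3))/(w + z) = (w - 1/6)/(w + z) = (-1/6 + w)/(w + z))
-70 - 136*X(-2, -11) = -70 - 136*(-1/6 - 11)/(-11 - 2) = -70 - 136*(-67)/((-13)*6) = -70 - (-136)*(-67)/(13*6) = -70 - 136*67/78 = -70 - 4556/39 = -7286/39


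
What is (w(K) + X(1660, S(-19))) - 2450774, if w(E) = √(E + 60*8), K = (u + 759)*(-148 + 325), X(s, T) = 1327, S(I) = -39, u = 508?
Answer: -2449447 + 3*√24971 ≈ -2.4490e+6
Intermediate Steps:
K = 224259 (K = (508 + 759)*(-148 + 325) = 1267*177 = 224259)
w(E) = √(480 + E) (w(E) = √(E + 480) = √(480 + E))
(w(K) + X(1660, S(-19))) - 2450774 = (√(480 + 224259) + 1327) - 2450774 = (√224739 + 1327) - 2450774 = (3*√24971 + 1327) - 2450774 = (1327 + 3*√24971) - 2450774 = -2449447 + 3*√24971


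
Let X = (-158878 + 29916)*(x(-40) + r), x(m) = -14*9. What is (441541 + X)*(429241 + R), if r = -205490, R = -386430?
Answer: 1135223231305863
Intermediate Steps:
x(m) = -126
X = 26516650592 (X = (-158878 + 29916)*(-126 - 205490) = -128962*(-205616) = 26516650592)
(441541 + X)*(429241 + R) = (441541 + 26516650592)*(429241 - 386430) = 26517092133*42811 = 1135223231305863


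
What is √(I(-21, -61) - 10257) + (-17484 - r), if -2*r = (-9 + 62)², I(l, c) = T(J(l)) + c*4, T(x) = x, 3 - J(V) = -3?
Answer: -32159/2 + I*√10495 ≈ -16080.0 + 102.45*I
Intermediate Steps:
J(V) = 6 (J(V) = 3 - 1*(-3) = 3 + 3 = 6)
I(l, c) = 6 + 4*c (I(l, c) = 6 + c*4 = 6 + 4*c)
r = -2809/2 (r = -(-9 + 62)²/2 = -½*53² = -½*2809 = -2809/2 ≈ -1404.5)
√(I(-21, -61) - 10257) + (-17484 - r) = √((6 + 4*(-61)) - 10257) + (-17484 - 1*(-2809/2)) = √((6 - 244) - 10257) + (-17484 + 2809/2) = √(-238 - 10257) - 32159/2 = √(-10495) - 32159/2 = I*√10495 - 32159/2 = -32159/2 + I*√10495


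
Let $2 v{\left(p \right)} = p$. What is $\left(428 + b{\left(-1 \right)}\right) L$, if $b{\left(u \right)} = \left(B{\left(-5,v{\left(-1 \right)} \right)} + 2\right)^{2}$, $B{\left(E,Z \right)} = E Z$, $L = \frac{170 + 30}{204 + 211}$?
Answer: $\frac{17930}{83} \approx 216.02$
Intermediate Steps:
$L = \frac{40}{83}$ ($L = \frac{200}{415} = 200 \cdot \frac{1}{415} = \frac{40}{83} \approx 0.48193$)
$v{\left(p \right)} = \frac{p}{2}$
$b{\left(u \right)} = \frac{81}{4}$ ($b{\left(u \right)} = \left(- 5 \cdot \frac{1}{2} \left(-1\right) + 2\right)^{2} = \left(\left(-5\right) \left(- \frac{1}{2}\right) + 2\right)^{2} = \left(\frac{5}{2} + 2\right)^{2} = \left(\frac{9}{2}\right)^{2} = \frac{81}{4}$)
$\left(428 + b{\left(-1 \right)}\right) L = \left(428 + \frac{81}{4}\right) \frac{40}{83} = \frac{1793}{4} \cdot \frac{40}{83} = \frac{17930}{83}$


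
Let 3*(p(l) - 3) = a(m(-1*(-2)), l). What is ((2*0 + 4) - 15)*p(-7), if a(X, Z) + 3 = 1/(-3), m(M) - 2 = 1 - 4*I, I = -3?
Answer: -187/9 ≈ -20.778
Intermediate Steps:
m(M) = 15 (m(M) = 2 + (1 - 4*(-3)) = 2 + (1 + 12) = 2 + 13 = 15)
a(X, Z) = -10/3 (a(X, Z) = -3 + 1/(-3) = -3 - ⅓ = -10/3)
p(l) = 17/9 (p(l) = 3 + (⅓)*(-10/3) = 3 - 10/9 = 17/9)
((2*0 + 4) - 15)*p(-7) = ((2*0 + 4) - 15)*(17/9) = ((0 + 4) - 15)*(17/9) = (4 - 15)*(17/9) = -11*17/9 = -187/9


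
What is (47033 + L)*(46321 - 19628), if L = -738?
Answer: 1235752435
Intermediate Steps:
(47033 + L)*(46321 - 19628) = (47033 - 738)*(46321 - 19628) = 46295*26693 = 1235752435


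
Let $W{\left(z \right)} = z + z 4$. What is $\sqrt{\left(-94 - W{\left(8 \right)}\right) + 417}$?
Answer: $\sqrt{283} \approx 16.823$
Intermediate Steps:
$W{\left(z \right)} = 5 z$ ($W{\left(z \right)} = z + 4 z = 5 z$)
$\sqrt{\left(-94 - W{\left(8 \right)}\right) + 417} = \sqrt{\left(-94 - 5 \cdot 8\right) + 417} = \sqrt{\left(-94 - 40\right) + 417} = \sqrt{-134 + 417} = \sqrt{283}$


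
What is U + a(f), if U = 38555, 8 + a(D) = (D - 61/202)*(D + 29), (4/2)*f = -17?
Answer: 7750045/202 ≈ 38367.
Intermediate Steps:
f = -17/2 (f = (1/2)*(-17) = -17/2 ≈ -8.5000)
a(D) = -8 + (29 + D)*(-61/202 + D) (a(D) = -8 + (D - 61/202)*(D + 29) = -8 + (D - 61*1/202)*(29 + D) = -8 + (D - 61/202)*(29 + D) = -8 + (-61/202 + D)*(29 + D) = -8 + (29 + D)*(-61/202 + D))
U + a(f) = 38555 + (-3385/202 + (-17/2)**2 + (5797/202)*(-17/2)) = 38555 + (-3385/202 + 289/4 - 98549/404) = 38555 - 38065/202 = 7750045/202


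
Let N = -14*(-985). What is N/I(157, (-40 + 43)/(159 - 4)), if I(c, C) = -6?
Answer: -6895/3 ≈ -2298.3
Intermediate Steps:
N = 13790
N/I(157, (-40 + 43)/(159 - 4)) = 13790/(-6) = 13790*(-1/6) = -6895/3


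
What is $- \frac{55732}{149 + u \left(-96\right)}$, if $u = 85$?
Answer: $\frac{55732}{8011} \approx 6.9569$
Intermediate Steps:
$- \frac{55732}{149 + u \left(-96\right)} = - \frac{55732}{149 + 85 \left(-96\right)} = - \frac{55732}{149 - 8160} = - \frac{55732}{-8011} = \left(-55732\right) \left(- \frac{1}{8011}\right) = \frac{55732}{8011}$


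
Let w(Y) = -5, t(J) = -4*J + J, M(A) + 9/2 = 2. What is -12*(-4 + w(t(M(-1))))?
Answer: 108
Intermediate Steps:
M(A) = -5/2 (M(A) = -9/2 + 2 = -5/2)
t(J) = -3*J
-12*(-4 + w(t(M(-1)))) = -12*(-4 - 5) = -12*(-9) = 108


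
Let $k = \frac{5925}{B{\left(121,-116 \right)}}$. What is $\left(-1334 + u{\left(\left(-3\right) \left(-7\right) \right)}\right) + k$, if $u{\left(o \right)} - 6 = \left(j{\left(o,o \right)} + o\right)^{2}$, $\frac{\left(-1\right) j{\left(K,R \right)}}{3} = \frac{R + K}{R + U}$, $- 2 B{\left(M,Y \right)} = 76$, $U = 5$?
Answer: $- \frac{7853941}{6422} \approx -1223.0$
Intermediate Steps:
$B{\left(M,Y \right)} = -38$ ($B{\left(M,Y \right)} = \left(- \frac{1}{2}\right) 76 = -38$)
$j{\left(K,R \right)} = - \frac{3 \left(K + R\right)}{5 + R}$ ($j{\left(K,R \right)} = - 3 \frac{R + K}{R + 5} = - 3 \frac{K + R}{5 + R} = - \frac{3 \left(K + R\right)}{5 + R}$)
$k = - \frac{5925}{38}$ ($k = \frac{5925}{-38} = 5925 \left(- \frac{1}{38}\right) = - \frac{5925}{38} \approx -155.92$)
$u{\left(o \right)} = 6 + \left(o - \frac{6 o}{5 + o}\right)^{2}$ ($u{\left(o \right)} = 6 + \left(\frac{3 \left(- o - o\right)}{5 + o} + o\right)^{2} = 6 + \left(\frac{3 \left(- 2 o\right)}{5 + o} + o\right)^{2} = 6 + \left(- \frac{6 o}{5 + o} + o\right)^{2} = 6 + \left(o - \frac{6 o}{5 + o}\right)^{2}$)
$\left(-1334 + u{\left(\left(-3\right) \left(-7\right) \right)}\right) + k = \left(-1334 + \left(6 + \frac{\left(\left(-3\right) \left(-7\right)\right)^{2} \left(-1 - -21\right)^{2}}{\left(5 - -21\right)^{2}}\right)\right) - \frac{5925}{38} = \left(-1334 + \left(6 + \frac{21^{2} \left(-1 + 21\right)^{2}}{\left(5 + 21\right)^{2}}\right)\right) - \frac{5925}{38} = \left(-1334 + \left(6 + \frac{441 \cdot 20^{2}}{676}\right)\right) - \frac{5925}{38} = \left(-1334 + \left(6 + 441 \cdot 400 \cdot \frac{1}{676}\right)\right) - \frac{5925}{38} = \left(-1334 + \left(6 + \frac{44100}{169}\right)\right) - \frac{5925}{38} = \left(-1334 + \frac{45114}{169}\right) - \frac{5925}{38} = - \frac{180332}{169} - \frac{5925}{38} = - \frac{7853941}{6422}$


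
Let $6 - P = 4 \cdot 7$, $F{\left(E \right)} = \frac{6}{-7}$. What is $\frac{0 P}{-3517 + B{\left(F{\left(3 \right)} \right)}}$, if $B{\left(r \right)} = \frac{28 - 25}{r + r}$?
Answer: $0$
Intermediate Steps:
$F{\left(E \right)} = - \frac{6}{7}$ ($F{\left(E \right)} = 6 \left(- \frac{1}{7}\right) = - \frac{6}{7}$)
$B{\left(r \right)} = \frac{3}{2 r}$
$P = -22$ ($P = 6 - 4 \cdot 7 = 6 - 28 = -22$)
$\frac{0 P}{-3517 + B{\left(F{\left(3 \right)} \right)}} = \frac{0 \left(-22\right)}{-3517 + \frac{3}{2 \left(- \frac{6}{7}\right)}} = \frac{0}{-3517 + \frac{3}{2} \left(- \frac{7}{6}\right)} = \frac{0}{-3517 - \frac{7}{4}} = \frac{0}{- \frac{14075}{4}} = 0 \left(- \frac{4}{14075}\right) = 0$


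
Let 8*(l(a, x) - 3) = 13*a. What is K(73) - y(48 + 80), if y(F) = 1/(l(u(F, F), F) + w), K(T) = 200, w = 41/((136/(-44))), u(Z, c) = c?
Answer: 1344566/6723 ≈ 199.99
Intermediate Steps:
l(a, x) = 3 + 13*a/8 (l(a, x) = 3 + (13*a)/8 = 3 + 13*a/8)
w = -451/34 (w = 41/((136*(-1/44))) = 41/(-34/11) = 41*(-11/34) = -451/34 ≈ -13.265)
y(F) = 1/(-349/34 + 13*F/8) (y(F) = 1/((3 + 13*F/8) - 451/34) = 1/(-349/34 + 13*F/8))
K(73) - y(48 + 80) = 200 - 136/(-1396 + 221*(48 + 80)) = 200 - 136/(-1396 + 221*128) = 200 - 136/(-1396 + 28288) = 200 - 136/26892 = 200 - 1*34/6723 = 200 - 34/6723 = 1344566/6723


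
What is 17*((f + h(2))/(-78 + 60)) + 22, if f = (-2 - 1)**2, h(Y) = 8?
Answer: 107/18 ≈ 5.9444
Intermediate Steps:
f = 9 (f = (-3)**2 = 9)
17*((f + h(2))/(-78 + 60)) + 22 = 17*((9 + 8)/(-78 + 60)) + 22 = 17*(17/(-18)) + 22 = 17*(17*(-1/18)) + 22 = 17*(-17/18) + 22 = -289/18 + 22 = 107/18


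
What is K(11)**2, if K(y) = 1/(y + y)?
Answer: 1/484 ≈ 0.0020661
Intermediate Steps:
K(y) = 1/(2*y)
K(11)**2 = ((1/2)/11)**2 = ((1/2)*(1/11))**2 = (1/22)**2 = 1/484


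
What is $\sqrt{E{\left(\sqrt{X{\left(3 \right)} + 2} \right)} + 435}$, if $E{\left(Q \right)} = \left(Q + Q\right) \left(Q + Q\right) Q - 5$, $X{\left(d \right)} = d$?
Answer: $\sqrt{430 + 20 \sqrt{5}} \approx 21.788$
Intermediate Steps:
$E{\left(Q \right)} = -5 + 4 Q^{3}$ ($E{\left(Q \right)} = 2 Q 2 Q Q - 5 = 4 Q^{2} Q - 5 = 4 Q^{3} - 5 = -5 + 4 Q^{3}$)
$\sqrt{E{\left(\sqrt{X{\left(3 \right)} + 2} \right)} + 435} = \sqrt{\left(-5 + 4 \left(\sqrt{3 + 2}\right)^{3}\right) + 435} = \sqrt{\left(-5 + 4 \left(\sqrt{5}\right)^{3}\right) + 435} = \sqrt{\left(-5 + 4 \cdot 5 \sqrt{5}\right) + 435} = \sqrt{\left(-5 + 20 \sqrt{5}\right) + 435} = \sqrt{430 + 20 \sqrt{5}}$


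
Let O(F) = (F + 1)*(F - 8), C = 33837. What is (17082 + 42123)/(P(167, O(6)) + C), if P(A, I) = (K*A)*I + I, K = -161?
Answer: 19735/136747 ≈ 0.14432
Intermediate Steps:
O(F) = (1 + F)*(-8 + F)
P(A, I) = I - 161*A*I (P(A, I) = (-161*A)*I + I = -161*A*I + I = I - 161*A*I)
(17082 + 42123)/(P(167, O(6)) + C) = (17082 + 42123)/((-8 + 6**2 - 7*6)*(1 - 161*167) + 33837) = 59205/((-8 + 36 - 42)*(1 - 26887) + 33837) = 59205/(-14*(-26886) + 33837) = 59205/(376404 + 33837) = 59205/410241 = 59205*(1/410241) = 19735/136747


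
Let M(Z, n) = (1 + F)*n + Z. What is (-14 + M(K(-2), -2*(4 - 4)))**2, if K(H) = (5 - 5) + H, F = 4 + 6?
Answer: 256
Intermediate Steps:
F = 10
K(H) = H (K(H) = 0 + H = H)
M(Z, n) = Z + 11*n (M(Z, n) = (1 + 10)*n + Z = 11*n + Z = Z + 11*n)
(-14 + M(K(-2), -2*(4 - 4)))**2 = (-14 + (-2 + 11*(-2*(4 - 4))))**2 = (-14 + (-2 + 11*(-2*0)))**2 = (-14 + (-2 + 11*0))**2 = (-14 + (-2 + 0))**2 = (-14 - 2)**2 = (-16)**2 = 256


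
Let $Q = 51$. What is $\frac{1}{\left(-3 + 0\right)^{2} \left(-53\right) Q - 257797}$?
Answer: $- \frac{1}{282124} \approx -3.5445 \cdot 10^{-6}$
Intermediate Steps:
$\frac{1}{\left(-3 + 0\right)^{2} \left(-53\right) Q - 257797} = \frac{1}{\left(-3 + 0\right)^{2} \left(-53\right) 51 - 257797} = \frac{1}{\left(-3\right)^{2} \left(-53\right) 51 - 257797} = \frac{1}{9 \left(-53\right) 51 - 257797} = \frac{1}{\left(-477\right) 51 - 257797} = \frac{1}{-24327 - 257797} = \frac{1}{-282124} = - \frac{1}{282124}$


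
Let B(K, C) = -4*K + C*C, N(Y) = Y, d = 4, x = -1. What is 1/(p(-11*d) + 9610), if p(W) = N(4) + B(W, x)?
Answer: 1/9791 ≈ 0.00010213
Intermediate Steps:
B(K, C) = C**2 - 4*K (B(K, C) = -4*K + C**2 = C**2 - 4*K)
p(W) = 5 - 4*W (p(W) = 4 + ((-1)**2 - 4*W) = 4 + (1 - 4*W) = 5 - 4*W)
1/(p(-11*d) + 9610) = 1/((5 - (-44)*4) + 9610) = 1/((5 - 4*(-44)) + 9610) = 1/((5 + 176) + 9610) = 1/(181 + 9610) = 1/9791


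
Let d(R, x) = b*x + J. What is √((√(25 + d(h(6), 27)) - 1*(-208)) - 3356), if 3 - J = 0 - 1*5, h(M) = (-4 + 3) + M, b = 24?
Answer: √(-3148 + √681) ≈ 55.874*I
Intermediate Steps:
h(M) = -1 + M
J = 8 (J = 3 - (0 - 1*5) = 3 - (0 - 5) = 3 - 1*(-5) = 3 + 5 = 8)
d(R, x) = 8 + 24*x (d(R, x) = 24*x + 8 = 8 + 24*x)
√((√(25 + d(h(6), 27)) - 1*(-208)) - 3356) = √((√(25 + (8 + 24*27)) - 1*(-208)) - 3356) = √((√(25 + (8 + 648)) + 208) - 3356) = √((√(25 + 656) + 208) - 3356) = √((√681 + 208) - 3356) = √((208 + √681) - 3356) = √(-3148 + √681)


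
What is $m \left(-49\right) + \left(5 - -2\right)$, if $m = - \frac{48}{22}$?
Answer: $\frac{1253}{11} \approx 113.91$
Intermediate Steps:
$m = - \frac{24}{11}$ ($m = \left(-48\right) \frac{1}{22} = - \frac{24}{11} \approx -2.1818$)
$m \left(-49\right) + \left(5 - -2\right) = \left(- \frac{24}{11}\right) \left(-49\right) + \left(5 - -2\right) = \frac{1176}{11} + \left(5 + 2\right) = \frac{1176}{11} + 7 = \frac{1253}{11}$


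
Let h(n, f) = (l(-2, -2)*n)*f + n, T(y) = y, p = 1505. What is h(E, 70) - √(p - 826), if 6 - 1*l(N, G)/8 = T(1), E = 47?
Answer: 131647 - √679 ≈ 1.3162e+5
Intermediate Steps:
l(N, G) = 40 (l(N, G) = 48 - 8*1 = 48 - 8 = 40)
h(n, f) = n + 40*f*n (h(n, f) = (40*n)*f + n = 40*f*n + n = n + 40*f*n)
h(E, 70) - √(p - 826) = 47*(1 + 40*70) - √(1505 - 826) = 47*(1 + 2800) - √679 = 47*2801 - √679 = 131647 - √679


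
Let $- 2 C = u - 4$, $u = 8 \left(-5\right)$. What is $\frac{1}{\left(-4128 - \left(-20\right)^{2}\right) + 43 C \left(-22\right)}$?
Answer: $- \frac{1}{25340} \approx -3.9463 \cdot 10^{-5}$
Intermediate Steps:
$u = -40$
$C = 22$ ($C = - \frac{-40 - 4}{2} = \left(- \frac{1}{2}\right) \left(-44\right) = 22$)
$\frac{1}{\left(-4128 - \left(-20\right)^{2}\right) + 43 C \left(-22\right)} = \frac{1}{\left(-4128 - \left(-20\right)^{2}\right) + 43 \cdot 22 \left(-22\right)} = \frac{1}{\left(-4128 - 400\right) + 946 \left(-22\right)} = \frac{1}{\left(-4128 - 400\right) - 20812} = \frac{1}{-4528 - 20812} = \frac{1}{-25340} = - \frac{1}{25340}$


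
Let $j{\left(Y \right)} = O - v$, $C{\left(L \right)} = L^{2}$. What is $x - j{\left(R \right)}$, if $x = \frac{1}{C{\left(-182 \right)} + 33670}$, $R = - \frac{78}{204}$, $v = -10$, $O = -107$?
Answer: $\frac{6479019}{66794} \approx 97.0$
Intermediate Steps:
$R = - \frac{13}{34}$ ($R = \left(-78\right) \frac{1}{204} = - \frac{13}{34} \approx -0.38235$)
$j{\left(Y \right)} = -97$ ($j{\left(Y \right)} = -107 - -10 = -107 + 10 = -97$)
$x = \frac{1}{66794}$ ($x = \frac{1}{\left(-182\right)^{2} + 33670} = \frac{1}{33124 + 33670} = \frac{1}{66794} \approx 1.4971 \cdot 10^{-5}$)
$x - j{\left(R \right)} = \frac{1}{66794} - -97 = \frac{1}{66794} + 97 = \frac{6479019}{66794}$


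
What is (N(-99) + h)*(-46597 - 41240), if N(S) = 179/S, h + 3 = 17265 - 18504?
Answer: 3605328223/33 ≈ 1.0925e+8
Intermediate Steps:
h = -1242 (h = -3 + (17265 - 18504) = -3 - 1239 = -1242)
(N(-99) + h)*(-46597 - 41240) = (179/(-99) - 1242)*(-46597 - 41240) = (179*(-1/99) - 1242)*(-87837) = (-179/99 - 1242)*(-87837) = -123137/99*(-87837) = 3605328223/33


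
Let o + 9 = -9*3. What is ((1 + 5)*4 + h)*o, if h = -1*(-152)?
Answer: -6336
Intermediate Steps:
o = -36 (o = -9 - 9*3 = -9 - 27 = -36)
h = 152
((1 + 5)*4 + h)*o = ((1 + 5)*4 + 152)*(-36) = (6*4 + 152)*(-36) = (24 + 152)*(-36) = 176*(-36) = -6336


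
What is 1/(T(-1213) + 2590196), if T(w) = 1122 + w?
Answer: 1/2590105 ≈ 3.8608e-7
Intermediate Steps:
1/(T(-1213) + 2590196) = 1/((1122 - 1213) + 2590196) = 1/(-91 + 2590196) = 1/2590105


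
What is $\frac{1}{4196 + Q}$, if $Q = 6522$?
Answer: $\frac{1}{10718} \approx 9.3301 \cdot 10^{-5}$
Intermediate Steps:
$\frac{1}{4196 + Q} = \frac{1}{4196 + 6522} = \frac{1}{10718}$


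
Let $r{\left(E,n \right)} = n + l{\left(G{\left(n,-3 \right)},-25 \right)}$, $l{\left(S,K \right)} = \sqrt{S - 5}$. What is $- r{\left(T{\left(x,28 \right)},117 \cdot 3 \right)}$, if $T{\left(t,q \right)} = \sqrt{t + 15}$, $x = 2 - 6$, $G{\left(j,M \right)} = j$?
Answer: $-351 - \sqrt{346} \approx -369.6$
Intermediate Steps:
$x = -4$ ($x = 2 - 6 = -4$)
$l{\left(S,K \right)} = \sqrt{-5 + S}$
$T{\left(t,q \right)} = \sqrt{15 + t}$
$r{\left(E,n \right)} = n + \sqrt{-5 + n}$
$- r{\left(T{\left(x,28 \right)},117 \cdot 3 \right)} = - (117 \cdot 3 + \sqrt{-5 + 117 \cdot 3}) = - (351 + \sqrt{-5 + 351}) = - (351 + \sqrt{346}) = -351 - \sqrt{346}$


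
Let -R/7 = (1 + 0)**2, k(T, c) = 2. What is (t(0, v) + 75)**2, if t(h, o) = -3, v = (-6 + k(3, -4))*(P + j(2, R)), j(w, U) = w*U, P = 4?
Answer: 5184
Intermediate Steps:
R = -7 (R = -7*(1 + 0)**2 = -7*1**2 = -7*1 = -7)
j(w, U) = U*w
v = 40 (v = (-6 + 2)*(4 - 7*2) = -4*(4 - 14) = -4*(-10) = 40)
(t(0, v) + 75)**2 = (-3 + 75)**2 = 72**2 = 5184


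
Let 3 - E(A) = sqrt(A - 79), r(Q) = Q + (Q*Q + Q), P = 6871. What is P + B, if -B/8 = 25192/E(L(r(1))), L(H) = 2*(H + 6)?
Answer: (-180923*I + 6871*sqrt(61))/(sqrt(61) + 3*I) ≈ -1766.3 - 22486.0*I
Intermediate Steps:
r(Q) = Q**2 + 2*Q (r(Q) = Q + (Q**2 + Q) = Q + (Q + Q**2) = Q**2 + 2*Q)
L(H) = 12 + 2*H (L(H) = 2*(6 + H) = 12 + 2*H)
E(A) = 3 - sqrt(-79 + A) (E(A) = 3 - sqrt(A - 79) = 3 - sqrt(-79 + A))
B = -201536/(3 - I*sqrt(61)) (B = -201536/(3 - sqrt(-79 + (12 + 2*(1*(2 + 1))))) = -201536/(3 - sqrt(-79 + (12 + 2*(1*3)))) = -201536/(3 - sqrt(-79 + (12 + 2*3))) = -201536/(3 - sqrt(-79 + (12 + 6))) = -201536/(3 - sqrt(-79 + 18)) = -201536/(3 - sqrt(-61)) = -201536/(3 - I*sqrt(61)) ≈ -8637.3 - 22486.0*I)
P + B = 6871 + (-302304/35 - 100768*I*sqrt(61)/35) = -61819/35 - 100768*I*sqrt(61)/35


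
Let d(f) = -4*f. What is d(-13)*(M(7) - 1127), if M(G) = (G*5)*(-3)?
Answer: -64064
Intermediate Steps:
M(G) = -15*G (M(G) = (5*G)*(-3) = -15*G)
d(-13)*(M(7) - 1127) = (-4*(-13))*(-15*7 - 1127) = 52*(-105 - 1127) = 52*(-1232) = -64064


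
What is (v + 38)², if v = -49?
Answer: 121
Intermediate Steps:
(v + 38)² = (-49 + 38)² = (-11)² = 121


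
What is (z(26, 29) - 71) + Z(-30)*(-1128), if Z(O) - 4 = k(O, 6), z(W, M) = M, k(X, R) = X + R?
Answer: 22518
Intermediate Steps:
k(X, R) = R + X
Z(O) = 10 + O (Z(O) = 4 + (6 + O) = 10 + O)
(z(26, 29) - 71) + Z(-30)*(-1128) = (29 - 71) + (10 - 30)*(-1128) = -42 - 20*(-1128) = -42 + 22560 = 22518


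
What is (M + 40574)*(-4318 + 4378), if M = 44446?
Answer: 5101200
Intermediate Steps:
(M + 40574)*(-4318 + 4378) = (44446 + 40574)*(-4318 + 4378) = 85020*60 = 5101200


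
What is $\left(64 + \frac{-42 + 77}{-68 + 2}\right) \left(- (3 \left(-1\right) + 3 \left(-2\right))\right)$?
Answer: $\frac{12567}{22} \approx 571.23$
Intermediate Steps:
$\left(64 + \frac{-42 + 77}{-68 + 2}\right) \left(- (3 \left(-1\right) + 3 \left(-2\right))\right) = \left(64 + \frac{35}{-66}\right) \left(- (-3 - 6)\right) = \left(64 + 35 \left(- \frac{1}{66}\right)\right) \left(\left(-1\right) \left(-9\right)\right) = \left(64 - \frac{35}{66}\right) 9 = \frac{4189}{66} \cdot 9 = \frac{12567}{22}$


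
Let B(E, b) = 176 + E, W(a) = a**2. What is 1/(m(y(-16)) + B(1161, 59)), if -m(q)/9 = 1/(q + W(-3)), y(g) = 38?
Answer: 47/62830 ≈ 0.00074805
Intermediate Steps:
m(q) = -9/(9 + q) (m(q) = -9/(q + (-3)**2) = -9/(q + 9) = -9/(9 + q))
1/(m(y(-16)) + B(1161, 59)) = 1/(-9/(9 + 38) + (176 + 1161)) = 1/(-9/47 + 1337) = 1/(62830/47) = 47/62830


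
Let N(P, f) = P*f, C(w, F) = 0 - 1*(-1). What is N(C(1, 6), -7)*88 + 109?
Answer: -507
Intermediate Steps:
C(w, F) = 1 (C(w, F) = 0 + 1 = 1)
N(C(1, 6), -7)*88 + 109 = (1*(-7))*88 + 109 = -7*88 + 109 = -616 + 109 = -507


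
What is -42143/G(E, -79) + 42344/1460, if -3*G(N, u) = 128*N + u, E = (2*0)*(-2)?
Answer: -45310291/28835 ≈ -1571.4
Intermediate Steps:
E = 0 (E = 0*(-2) = 0)
G(N, u) = -128*N/3 - u/3 (G(N, u) = -(128*N + u)/3 = -(u + 128*N)/3 = -128*N/3 - u/3)
-42143/G(E, -79) + 42344/1460 = -42143/(-128/3*0 - 1/3*(-79)) + 42344/1460 = -42143/(0 + 79/3) + 42344*(1/1460) = -42143/79/3 + 10586/365 = -42143*3/79 + 10586/365 = -126429/79 + 10586/365 = -45310291/28835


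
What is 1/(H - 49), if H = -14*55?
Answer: -1/819 ≈ -0.0012210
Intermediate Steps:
H = -770
1/(H - 49) = 1/(-770 - 49) = 1/(-819) = -1/819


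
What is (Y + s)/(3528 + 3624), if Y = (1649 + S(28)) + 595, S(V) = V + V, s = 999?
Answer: 3299/7152 ≈ 0.46127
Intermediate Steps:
S(V) = 2*V
Y = 2300 (Y = (1649 + 2*28) + 595 = (1649 + 56) + 595 = 1705 + 595 = 2300)
(Y + s)/(3528 + 3624) = (2300 + 999)/(3528 + 3624) = 3299/7152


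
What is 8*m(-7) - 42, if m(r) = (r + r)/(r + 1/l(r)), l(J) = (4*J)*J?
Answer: -35630/1371 ≈ -25.988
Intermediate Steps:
l(J) = 4*J**2
m(r) = 2*r/(r + 1/(4*r**2)) (m(r) = (r + r)/(r + 1/(4*r**2)) = (2*r)/(r + 1/(4*r**2)) = 2*r/(r + 1/(4*r**2)))
8*m(-7) - 42 = 8*(8*(-7)**3/(1 + 4*(-7)**3)) - 42 = 8*(8*(-343)/(1 + 4*(-343))) - 42 = 8*(8*(-343)/(1 - 1372)) - 42 = 8*(8*(-343)/(-1371)) - 42 = 8*(8*(-343)*(-1/1371)) - 42 = 8*(2744/1371) - 42 = 21952/1371 - 42 = -35630/1371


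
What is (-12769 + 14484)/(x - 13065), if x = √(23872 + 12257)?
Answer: -1066975/8126576 - 245*√36129/24379728 ≈ -0.13320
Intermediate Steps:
x = √36129 ≈ 190.08
(-12769 + 14484)/(x - 13065) = (-12769 + 14484)/(√36129 - 13065) = 1715/(-13065 + √36129)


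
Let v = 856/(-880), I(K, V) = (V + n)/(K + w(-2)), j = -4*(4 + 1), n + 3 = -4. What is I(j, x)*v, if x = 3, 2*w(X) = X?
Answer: -214/1155 ≈ -0.18528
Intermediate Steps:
n = -7 (n = -3 - 4 = -7)
w(X) = X/2
j = -20 (j = -4*5 = -20)
I(K, V) = (-7 + V)/(-1 + K) (I(K, V) = (V - 7)/(K + (½)*(-2)) = (-7 + V)/(K - 1) = (-7 + V)/(-1 + K))
v = -107/110 (v = 856*(-1/880) = -107/110 ≈ -0.97273)
I(j, x)*v = ((-7 + 3)/(-1 - 20))*(-107/110) = (-4/(-21))*(-107/110) = -1/21*(-4)*(-107/110) = (4/21)*(-107/110) = -214/1155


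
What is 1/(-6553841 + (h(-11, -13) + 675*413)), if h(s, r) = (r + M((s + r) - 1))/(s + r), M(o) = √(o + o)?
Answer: -1204812568/7560277729222697 + 40*I*√2/7560277729222697 ≈ -1.5936e-7 + 7.4823e-15*I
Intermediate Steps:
M(o) = √2*√o (M(o) = √(2*o) = √2*√o)
h(s, r) = (r + √2*√(-1 + r + s))/(r + s) (h(s, r) = (r + √2*√((s + r) - 1))/(s + r) = (r + √2*√((r + s) - 1))/(r + s) = (r + √2*√(-1 + r + s))/(r + s))
1/(-6553841 + (h(-11, -13) + 675*413)) = 1/(-6553841 + ((-13 + √(-2 + 2*(-13) + 2*(-11)))/(-13 - 11) + 675*413)) = 1/(-6553841 + ((-13 + √(-2 - 26 - 22))/(-24) + 278775)) = 1/(-6553841 + (-(-13 + √(-50))/24 + 278775)) = 1/(-6553841 + (-(-13 + 5*I*√2)/24 + 278775)) = 1/(-6553841 + ((13/24 - 5*I*√2/24) + 278775)) = 1/(-6553841 + (6690613/24 - 5*I*√2/24)) = 1/(-150601571/24 - 5*I*√2/24)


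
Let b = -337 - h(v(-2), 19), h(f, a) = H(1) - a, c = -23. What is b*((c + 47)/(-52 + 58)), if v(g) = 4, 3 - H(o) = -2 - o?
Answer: -1296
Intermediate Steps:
H(o) = 5 + o (H(o) = 3 - (-2 - o) = 3 + (2 + o) = 5 + o)
h(f, a) = 6 - a (h(f, a) = (5 + 1) - a = 6 - a)
b = -324 (b = -337 - (6 - 1*19) = -337 - (6 - 19) = -337 - 1*(-13) = -337 + 13 = -324)
b*((c + 47)/(-52 + 58)) = -324*(-23 + 47)/(-52 + 58) = -7776/6 = -324*4 = -1296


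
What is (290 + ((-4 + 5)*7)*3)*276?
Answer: 85836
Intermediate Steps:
(290 + ((-4 + 5)*7)*3)*276 = (290 + (1*7)*3)*276 = (290 + 7*3)*276 = (290 + 21)*276 = 311*276 = 85836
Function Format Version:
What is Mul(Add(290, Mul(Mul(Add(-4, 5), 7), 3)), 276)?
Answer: 85836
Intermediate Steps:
Mul(Add(290, Mul(Mul(Add(-4, 5), 7), 3)), 276) = Mul(Add(290, Mul(Mul(1, 7), 3)), 276) = Mul(Add(290, Mul(7, 3)), 276) = Mul(Add(290, 21), 276) = Mul(311, 276) = 85836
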